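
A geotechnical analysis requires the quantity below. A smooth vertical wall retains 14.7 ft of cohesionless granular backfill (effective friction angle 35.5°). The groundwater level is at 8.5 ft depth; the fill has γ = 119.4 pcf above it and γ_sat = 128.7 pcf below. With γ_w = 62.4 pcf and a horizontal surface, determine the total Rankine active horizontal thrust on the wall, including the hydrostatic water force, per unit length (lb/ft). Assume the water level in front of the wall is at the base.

K_a = tan²(45° − φ/2) = 0.2653.
γ' = 128.7 − 62.4 = 66.30 pcf. Depth below WT = 6.2 ft.
σ'_h at WT = K_a γ d_w = 269.2 psf; at base = 269.2 + K_a γ' × 6.2 = 378.2 psf.
P₁ (0–8.5 ft) = ½×269.2×8.5 = 1144. P₂ (8.5–14.7 ft) = ½(269.2+378.2)×6.2 = 2007.
P_w = ½ γ_w h₂² = 0.5×62.4×6.2² = 1199. Total = 1144+2007+1199 = 4351 lb/ft.

4350 lb/ft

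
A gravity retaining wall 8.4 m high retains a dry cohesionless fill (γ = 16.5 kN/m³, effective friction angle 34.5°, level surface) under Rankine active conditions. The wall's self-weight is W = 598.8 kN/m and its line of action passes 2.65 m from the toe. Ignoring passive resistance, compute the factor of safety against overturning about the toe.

3.52

K_a = tan²(45° − 34.5°/2) = 0.2768.
P_a = ½K_aγH² = 0.5×0.2768×16.5×8.4² = 161.1 kN/m, acting at H/3 = 2.800 m above the base.
Overturning moment M_o = P_a × H/3 = 161.1 × 2.800 = 451.2.
Resisting moment M_r = W × 2.65 = 598.8 × 2.65 = 1587.
FS_overturning = M_r/M_o = 1587/451.2 = 3.517.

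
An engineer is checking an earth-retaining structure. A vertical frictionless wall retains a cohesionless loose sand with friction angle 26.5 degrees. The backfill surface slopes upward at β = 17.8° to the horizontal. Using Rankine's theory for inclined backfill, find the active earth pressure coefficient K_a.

K_a = cos β · (cos β − √(cos²β − cos²φ)) / (cos β + √(cos²β − cos²φ)).
cos β = 0.9521, cos φ = 0.8949, √(cos²β − cos²φ) = 0.3250.
K_a = 0.9521 × (0.9521 − 0.3250)/(0.9521 + 0.3250) = 0.4675.

0.468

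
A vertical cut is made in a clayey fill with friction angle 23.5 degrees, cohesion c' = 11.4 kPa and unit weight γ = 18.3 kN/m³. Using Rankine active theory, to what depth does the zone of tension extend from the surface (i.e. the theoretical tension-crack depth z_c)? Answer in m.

1.90 m

K_a = tan²(45° − 23.5°/2) = 0.4298; √K_a = 0.6556.
The active pressure is zero where K_a γ z = 2c√K_a, so z_c = 2c/(γ√K_a) = 2×11.4/(18.3×0.6556) = 1.900 m.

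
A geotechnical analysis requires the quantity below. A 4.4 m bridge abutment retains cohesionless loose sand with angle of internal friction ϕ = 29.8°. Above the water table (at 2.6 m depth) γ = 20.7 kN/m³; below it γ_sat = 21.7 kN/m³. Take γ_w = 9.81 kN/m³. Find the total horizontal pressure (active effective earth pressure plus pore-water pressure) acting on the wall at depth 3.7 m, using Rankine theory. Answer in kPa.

33.3 kPa

K_a = (1 − sin φ)/(1 + sin φ) = 0.3360.
γ' = 21.7 − 9.81 = 11.89 kN/m³.
Effective vertical stress at 3.7 m: σ'_v = 20.7×2.6 + 11.89×1.10 = 66.90 kPa.
σ'_h = K_a σ'_v = 0.3360 × 66.90 = 22.48 kPa; u = γ_w × 1.10 = 10.79 kPa.
Total σ_h = 22.48 + 10.79 = 33.27 kPa.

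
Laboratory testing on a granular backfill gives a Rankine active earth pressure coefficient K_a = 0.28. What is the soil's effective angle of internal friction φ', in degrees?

K_a = tan²(45° − φ/2) ⇒ 45° − φ/2 = arctan(√0.28) = 27.89°.
φ = 2(45° − 27.89°) = 34.23°.

34.2°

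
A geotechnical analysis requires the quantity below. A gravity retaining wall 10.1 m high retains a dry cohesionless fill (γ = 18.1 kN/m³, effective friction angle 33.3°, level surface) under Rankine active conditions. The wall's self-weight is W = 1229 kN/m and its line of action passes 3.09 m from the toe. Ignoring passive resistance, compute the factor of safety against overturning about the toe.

K_a = tan²(45° − 33.3°/2) = 0.2911.
P_a = ½K_aγH² = 0.5×0.2911×18.1×10.1² = 268.8 kN/m, acting at H/3 = 3.367 m above the base.
Overturning moment M_o = P_a × H/3 = 268.8 × 3.367 = 904.9.
Resisting moment M_r = W × 3.09 = 1229 × 3.09 = 3798.
FS_overturning = M_r/M_o = 3798/904.9 = 4.197.

4.20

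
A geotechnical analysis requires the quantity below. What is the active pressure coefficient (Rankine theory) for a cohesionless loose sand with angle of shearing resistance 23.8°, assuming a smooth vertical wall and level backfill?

0.425

K_a = tan²(45° − φ/2) = tan²(33.10°) = 0.4250.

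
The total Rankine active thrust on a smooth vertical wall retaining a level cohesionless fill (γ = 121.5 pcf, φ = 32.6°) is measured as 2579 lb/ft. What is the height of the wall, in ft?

K_a = 0.2997. P_a = ½ K_a γ H² ⇒ H = √(2P_a/(K_a γ)).
H = √(2×2579/(0.2997×121.5)) = 11.90 ft.

11.9 ft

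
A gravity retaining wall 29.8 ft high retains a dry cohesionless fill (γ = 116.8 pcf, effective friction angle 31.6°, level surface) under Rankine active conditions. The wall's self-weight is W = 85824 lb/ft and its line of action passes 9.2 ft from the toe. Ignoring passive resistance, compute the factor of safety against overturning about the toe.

4.91

K_a = tan²(45° − 31.6°/2) = 0.3123.
P_a = ½K_aγH² = 0.5×0.3123×116.8×29.8² = 16200 lb/ft, acting at H/3 = 9.933 ft above the base.
Overturning moment M_o = P_a × H/3 = 16200 × 9.933 = 160900.
Resisting moment M_r = W × 9.2 = 85824 × 9.2 = 789600.
FS_overturning = M_r/M_o = 789600/160900 = 4.907.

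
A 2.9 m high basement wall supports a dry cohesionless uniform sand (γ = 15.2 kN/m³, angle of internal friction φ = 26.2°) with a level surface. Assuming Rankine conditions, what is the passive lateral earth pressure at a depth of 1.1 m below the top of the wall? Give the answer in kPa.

43.2 kPa

K_p = (1 + sin φ)/(1 − sin φ) = 2.581.
σ_h = K_p γ z = 2.581 × 15.2 × 1.1 = 43.16 kPa.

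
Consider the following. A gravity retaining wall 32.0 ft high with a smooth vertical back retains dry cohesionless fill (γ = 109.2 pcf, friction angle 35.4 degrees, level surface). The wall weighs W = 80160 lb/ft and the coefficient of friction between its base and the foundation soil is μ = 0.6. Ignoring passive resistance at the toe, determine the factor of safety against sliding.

3.23

K_a = tan²(45° − 35.4°/2) = 0.2664.
P_a = ½K_aγH² = 0.5×0.2664×109.2×32.0² = 14890 lb/ft, acting at H/3 = 10.67 ft above the base.
FS_sliding = μW / P_a = 0.6×80160 / 14890 = 3.229.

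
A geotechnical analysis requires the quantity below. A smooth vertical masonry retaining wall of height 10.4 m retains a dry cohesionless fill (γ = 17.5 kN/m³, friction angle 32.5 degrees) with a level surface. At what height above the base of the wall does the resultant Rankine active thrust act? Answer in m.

3.47 m

K_a = 0.3010.
The pressure distribution is triangular, so the resultant acts at H/3 above the base = 10.4/3 = 3.467 m.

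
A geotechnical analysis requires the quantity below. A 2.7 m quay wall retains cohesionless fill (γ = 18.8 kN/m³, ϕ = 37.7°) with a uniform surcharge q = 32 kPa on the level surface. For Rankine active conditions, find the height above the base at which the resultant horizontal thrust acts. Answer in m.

K_a = 0.2411.
Triangular part P₁ = ½K_aγH² = 16.52 at H/3 = 0.9000 m; rectangular part P₂ = K_a q H = 20.83 at H/2 = 1.350 m.
ȳ = (P₁·0.9000 + P₂·1.350)/(P₁+P₂) = 1.151 m.

1.15 m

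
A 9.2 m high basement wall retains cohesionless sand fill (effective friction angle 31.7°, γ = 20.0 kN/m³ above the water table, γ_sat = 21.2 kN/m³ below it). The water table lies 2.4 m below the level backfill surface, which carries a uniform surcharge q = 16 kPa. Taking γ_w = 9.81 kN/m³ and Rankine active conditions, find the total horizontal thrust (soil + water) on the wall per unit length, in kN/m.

474 kN/m

K_a = tan²(45° − φ/2) = 0.3111.
γ' = 21.2 − 9.81 = 11.39 kN/m³. h₂ = H − d_w = 6.8 m.
σ'_h: at surface K_a·q = 4.977; at WT K_a(q+γd_w) = 19.91; at base K_a(q+γd_w+γ'h₂) = 44.00 kPa.
P₁ = ½(4.977+19.91)×2.4 = 29.86; P₂ = ½(19.91+44.00)×6.8 = 217.3; P_w = ½γ_w h₂² = 226.8.
Total = 29.86+217.3+226.8 = 474.0 kN/m.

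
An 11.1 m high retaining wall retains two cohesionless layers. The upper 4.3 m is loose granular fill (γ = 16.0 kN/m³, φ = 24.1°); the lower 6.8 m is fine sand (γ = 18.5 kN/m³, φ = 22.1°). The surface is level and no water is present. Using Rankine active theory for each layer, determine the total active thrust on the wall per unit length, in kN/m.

K_a1 = tan²(45°−24.1°/2) = 0.4201; K_a2 = tan²(45°−22.1°/2) = 0.4533.
Layer 1: σ at base = K_a1 γ₁ h₁ = 28.90 kPa; P₁ = ½×28.90×4.3 = 62.14.
Layer 2: σ_v at top = γ₁h₁ = 68.80; σ_h top = K_a2×68.80 = 31.18; σ_h base = K_a2×(68.80+18.5×6.8) = 88.20.
P₂ = ½(31.18+88.20)×6.8 = 405.9. Total P_a = 62.14+405.9 = 468.1 kN/m.

468 kN/m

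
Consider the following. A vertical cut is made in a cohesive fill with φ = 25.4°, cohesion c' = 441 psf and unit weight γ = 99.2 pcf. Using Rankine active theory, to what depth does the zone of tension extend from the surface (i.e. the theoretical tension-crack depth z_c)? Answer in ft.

K_a = tan²(45° − 25.4°/2) = 0.3996; √K_a = 0.6322.
The active pressure is zero where K_a γ z = 2c√K_a, so z_c = 2c/(γ√K_a) = 2×441/(99.2×0.6322) = 14.06 ft.

14.1 ft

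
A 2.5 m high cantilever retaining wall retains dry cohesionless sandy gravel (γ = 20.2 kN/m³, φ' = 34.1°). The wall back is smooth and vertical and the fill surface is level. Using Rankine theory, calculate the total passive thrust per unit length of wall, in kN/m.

K_p = tan²(45° + φ/2) = 3.552.
P_p = ½ K_p γ H² = 0.5 × 3.552 × 20.2 × 2.5² = 224.2 kN/m.

224 kN/m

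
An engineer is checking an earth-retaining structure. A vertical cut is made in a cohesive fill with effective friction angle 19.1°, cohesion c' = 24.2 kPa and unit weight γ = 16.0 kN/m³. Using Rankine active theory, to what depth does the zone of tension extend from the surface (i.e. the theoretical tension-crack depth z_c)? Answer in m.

4.25 m

K_a = tan²(45° − 19.1°/2) = 0.5069; √K_a = 0.7120.
The active pressure is zero where K_a γ z = 2c√K_a, so z_c = 2c/(γ√K_a) = 2×24.2/(16.0×0.7120) = 4.249 m.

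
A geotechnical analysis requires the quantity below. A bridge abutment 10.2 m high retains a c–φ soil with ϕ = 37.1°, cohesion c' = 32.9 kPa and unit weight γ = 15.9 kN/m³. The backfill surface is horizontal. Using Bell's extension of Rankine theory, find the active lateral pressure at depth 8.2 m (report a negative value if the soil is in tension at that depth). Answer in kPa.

K_a = (1 − sin φ)/(1 + sin φ) = 0.2475.
σ_a = K_a γ z − 2c√K_a = 0.2475×15.9×8.2 − 2×32.9×0.4975 = -0.4661 kPa.

-0.466 kPa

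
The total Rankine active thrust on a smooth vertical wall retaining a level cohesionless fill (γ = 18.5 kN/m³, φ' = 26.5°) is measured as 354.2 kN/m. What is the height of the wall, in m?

10.00 m

K_a = 0.3829. P_a = ½ K_a γ H² ⇒ H = √(2P_a/(K_a γ)).
H = √(2×354.2/(0.3829×18.5)) = 10.000 m.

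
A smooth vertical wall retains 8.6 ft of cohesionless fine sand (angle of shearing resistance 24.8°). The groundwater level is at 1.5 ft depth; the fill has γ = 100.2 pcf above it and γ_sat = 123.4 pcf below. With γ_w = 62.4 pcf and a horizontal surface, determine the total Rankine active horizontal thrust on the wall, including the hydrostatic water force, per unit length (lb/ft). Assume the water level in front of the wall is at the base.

K_a = tan²(45° − φ/2) = 0.4090.
γ' = 123.4 − 62.4 = 61.00 pcf. Depth below WT = 7.1 ft.
σ'_h at WT = K_a γ d_w = 61.47 psf; at base = 61.47 + K_a γ' × 7.1 = 238.6 psf.
P₁ (0–1.5 ft) = ½×61.47×1.5 = 46.10. P₂ (1.5–8.6 ft) = ½(61.47+238.6)×7.1 = 1065.
P_w = ½ γ_w h₂² = 0.5×62.4×7.1² = 1573. Total = 46.10+1065+1573 = 2684 lb/ft.

2680 lb/ft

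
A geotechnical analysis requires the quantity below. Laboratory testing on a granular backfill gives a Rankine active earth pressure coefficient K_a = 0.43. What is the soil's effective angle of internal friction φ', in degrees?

K_a = tan²(45° − φ/2) ⇒ 45° − φ/2 = arctan(√0.43) = 33.25°.
φ = 2(45° − 33.25°) = 23.49°.

23.5°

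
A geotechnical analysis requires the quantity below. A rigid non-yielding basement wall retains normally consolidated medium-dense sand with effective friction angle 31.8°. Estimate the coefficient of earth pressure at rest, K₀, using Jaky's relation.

0.473

K₀ = 1 − sin φ' = 1 − sin 31.8° = 0.4730.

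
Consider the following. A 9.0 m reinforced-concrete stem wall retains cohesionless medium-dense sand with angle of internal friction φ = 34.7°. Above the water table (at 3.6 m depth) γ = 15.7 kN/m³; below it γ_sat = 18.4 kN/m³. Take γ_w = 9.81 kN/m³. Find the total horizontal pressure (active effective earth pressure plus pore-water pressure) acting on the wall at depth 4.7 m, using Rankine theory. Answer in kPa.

28.9 kPa

K_a = (1 − sin φ)/(1 + sin φ) = 0.2745.
γ' = 18.4 − 9.81 = 8.590 kN/m³.
Effective vertical stress at 4.7 m: σ'_v = 15.7×3.6 + 8.590×1.10 = 65.97 kPa.
σ'_h = K_a σ'_v = 0.2745 × 65.97 = 18.11 kPa; u = γ_w × 1.10 = 10.79 kPa.
Total σ_h = 18.11 + 10.79 = 28.90 kPa.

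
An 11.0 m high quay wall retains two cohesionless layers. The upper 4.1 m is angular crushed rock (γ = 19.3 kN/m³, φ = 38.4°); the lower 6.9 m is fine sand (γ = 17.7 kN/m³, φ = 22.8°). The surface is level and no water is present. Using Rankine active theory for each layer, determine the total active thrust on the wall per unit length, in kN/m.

465 kN/m

K_a1 = tan²(45°−38.4°/2) = 0.2337; K_a2 = tan²(45°−22.8°/2) = 0.4414.
Layer 1: σ at base = K_a1 γ₁ h₁ = 18.49 kPa; P₁ = ½×18.49×4.1 = 37.91.
Layer 2: σ_v at top = γ₁h₁ = 79.13; σ_h top = K_a2×79.13 = 34.93; σ_h base = K_a2×(79.13+17.7×6.9) = 88.84.
P₂ = ½(34.93+88.84)×6.9 = 427.0. Total P_a = 37.91+427.0 = 464.9 kN/m.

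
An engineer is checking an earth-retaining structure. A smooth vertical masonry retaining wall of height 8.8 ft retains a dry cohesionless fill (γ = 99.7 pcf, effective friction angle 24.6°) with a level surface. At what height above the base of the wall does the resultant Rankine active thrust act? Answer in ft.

2.93 ft

K_a = 0.4121.
The pressure distribution is triangular, so the resultant acts at H/3 above the base = 8.8/3 = 2.933 ft.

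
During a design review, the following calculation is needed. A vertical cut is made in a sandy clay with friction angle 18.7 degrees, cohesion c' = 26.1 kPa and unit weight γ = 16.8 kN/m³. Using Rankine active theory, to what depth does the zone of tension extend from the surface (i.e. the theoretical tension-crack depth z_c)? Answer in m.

K_a = tan²(45° − 18.7°/2) = 0.5144; √K_a = 0.7173.
The active pressure is zero where K_a γ z = 2c√K_a, so z_c = 2c/(γ√K_a) = 2×26.1/(16.8×0.7173) = 4.332 m.

4.33 m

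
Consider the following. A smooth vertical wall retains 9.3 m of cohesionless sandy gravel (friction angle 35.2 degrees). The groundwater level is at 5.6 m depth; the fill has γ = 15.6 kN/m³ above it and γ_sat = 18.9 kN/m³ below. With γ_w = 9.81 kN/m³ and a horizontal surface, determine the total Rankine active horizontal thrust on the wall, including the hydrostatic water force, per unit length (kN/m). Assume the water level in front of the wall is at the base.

236 kN/m

K_a = tan²(45° − φ/2) = 0.2687.
γ' = 18.9 − 9.81 = 9.090 kN/m³. Depth below WT = 3.7 m.
σ'_h at WT = K_a γ d_w = 23.47 kPa; at base = 23.47 + K_a γ' × 3.7 = 32.51 kPa.
P₁ (0–5.6 m) = ½×23.47×5.6 = 65.72. P₂ (5.6–9.3 m) = ½(23.47+32.51)×3.7 = 103.6.
P_w = ½ γ_w h₂² = 0.5×9.81×3.7² = 67.15. Total = 65.72+103.6+67.15 = 236.4 kN/m.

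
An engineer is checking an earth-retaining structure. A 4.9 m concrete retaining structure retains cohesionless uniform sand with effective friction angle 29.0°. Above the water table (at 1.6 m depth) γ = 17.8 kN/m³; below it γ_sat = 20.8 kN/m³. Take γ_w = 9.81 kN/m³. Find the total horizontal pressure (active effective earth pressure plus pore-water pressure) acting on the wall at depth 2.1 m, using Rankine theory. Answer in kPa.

K_a = (1 − sin φ)/(1 + sin φ) = 0.3470.
γ' = 20.8 − 9.81 = 10.99 kN/m³.
Effective vertical stress at 2.1 m: σ'_v = 17.8×1.6 + 10.99×0.500 = 33.98 kPa.
σ'_h = K_a σ'_v = 0.3470 × 33.98 = 11.79 kPa; u = γ_w × 0.500 = 4.905 kPa.
Total σ_h = 11.79 + 4.905 = 16.69 kPa.

16.7 kPa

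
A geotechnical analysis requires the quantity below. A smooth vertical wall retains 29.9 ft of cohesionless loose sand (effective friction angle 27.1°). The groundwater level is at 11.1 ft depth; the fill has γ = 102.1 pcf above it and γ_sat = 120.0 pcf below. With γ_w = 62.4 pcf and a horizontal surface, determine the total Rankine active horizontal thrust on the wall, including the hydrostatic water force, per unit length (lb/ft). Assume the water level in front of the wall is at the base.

K_a = tan²(45° − φ/2) = 0.3741.
γ' = 120.0 − 62.4 = 57.60 pcf. Depth below WT = 18.8 ft.
σ'_h at WT = K_a γ d_w = 423.9 psf; at base = 423.9 + K_a γ' × 18.8 = 829.0 psf.
P₁ (0–11.1 ft) = ½×423.9×11.1 = 2353. P₂ (11.1–29.9 ft) = ½(423.9+829.0)×18.8 = 11780.
P_w = ½ γ_w h₂² = 0.5×62.4×18.8² = 11030. Total = 2353+11780+11030 = 25160 lb/ft.

25200 lb/ft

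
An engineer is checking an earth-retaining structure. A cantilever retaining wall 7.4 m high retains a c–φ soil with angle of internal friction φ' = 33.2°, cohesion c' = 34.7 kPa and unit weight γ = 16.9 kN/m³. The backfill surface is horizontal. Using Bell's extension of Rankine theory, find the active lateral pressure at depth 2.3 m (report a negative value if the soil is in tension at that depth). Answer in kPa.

K_a = (1 − sin φ)/(1 + sin φ) = 0.2924.
σ_a = K_a γ z − 2c√K_a = 0.2924×16.9×2.3 − 2×34.7×0.5407 = -26.16 kPa.

-26.2 kPa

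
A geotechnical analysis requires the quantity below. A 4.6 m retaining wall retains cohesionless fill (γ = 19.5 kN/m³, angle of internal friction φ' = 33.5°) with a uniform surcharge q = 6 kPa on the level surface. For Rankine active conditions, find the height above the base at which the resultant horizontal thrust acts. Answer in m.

1.62 m

K_a = 0.2887.
Triangular part P₁ = ½K_aγH² = 59.56 at H/3 = 1.533 m; rectangular part P₂ = K_a q H = 7.968 at H/2 = 2.300 m.
ȳ = (P₁·1.533 + P₂·2.300)/(P₁+P₂) = 1.624 m.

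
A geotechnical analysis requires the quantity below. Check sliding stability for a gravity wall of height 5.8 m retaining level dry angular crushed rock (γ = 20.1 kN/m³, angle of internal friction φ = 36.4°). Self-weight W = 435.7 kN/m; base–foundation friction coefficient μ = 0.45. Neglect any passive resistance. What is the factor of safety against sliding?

K_a = tan²(45° − 36.4°/2) = 0.2552.
P_a = ½K_aγH² = 0.5×0.2552×20.1×5.8² = 86.27 kN/m, acting at H/3 = 1.933 m above the base.
FS_sliding = μW / P_a = 0.45×435.7 / 86.27 = 2.273.

2.27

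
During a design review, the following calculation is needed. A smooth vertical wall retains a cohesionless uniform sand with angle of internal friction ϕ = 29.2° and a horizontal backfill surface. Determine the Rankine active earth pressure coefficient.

0.344

K_a = tan²(45° − φ/2) = tan²(30.40°) = 0.3442.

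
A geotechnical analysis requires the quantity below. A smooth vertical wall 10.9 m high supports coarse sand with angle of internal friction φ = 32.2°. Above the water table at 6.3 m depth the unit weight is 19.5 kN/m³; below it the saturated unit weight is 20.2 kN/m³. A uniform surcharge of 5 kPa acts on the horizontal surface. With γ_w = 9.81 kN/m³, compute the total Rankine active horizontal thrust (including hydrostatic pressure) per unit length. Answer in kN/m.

K_a = tan²(45° − φ/2) = 0.3047.
γ' = 20.2 − 9.81 = 10.39 kN/m³. h₂ = H − d_w = 4.6 m.
σ'_h: at surface K_a·q = 1.524; at WT K_a(q+γd_w) = 38.96; at base K_a(q+γd_w+γ'h₂) = 53.53 kPa.
P₁ = ½(1.524+38.96)×6.3 = 127.5; P₂ = ½(38.96+53.53)×4.6 = 212.7; P_w = ½γ_w h₂² = 103.8.
Total = 127.5+212.7+103.8 = 444.0 kN/m.

444 kN/m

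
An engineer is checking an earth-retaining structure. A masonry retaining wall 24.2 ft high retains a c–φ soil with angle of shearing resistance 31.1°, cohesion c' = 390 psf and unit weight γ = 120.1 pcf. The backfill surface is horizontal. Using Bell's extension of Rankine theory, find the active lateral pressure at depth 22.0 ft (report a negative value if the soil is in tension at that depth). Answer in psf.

K_a = (1 − sin φ)/(1 + sin φ) = 0.3188.
σ_a = K_a γ z − 2c√K_a = 0.3188×120.1×22.0 − 2×390×0.5646 = 401.9 psf.

402 psf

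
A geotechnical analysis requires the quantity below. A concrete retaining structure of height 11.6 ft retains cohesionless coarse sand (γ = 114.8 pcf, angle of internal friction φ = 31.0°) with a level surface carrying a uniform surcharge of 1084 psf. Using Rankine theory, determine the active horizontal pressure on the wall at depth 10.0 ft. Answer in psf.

K_a = (1 − sin φ)/(1 + sin φ) = 0.3201.
σ_v = γz + q = 114.8 × 10.0 + 1084 = 2232 psf.
σ_h = K_a σ_v = 0.3201 × 2232 = 714.5 psf.

714 psf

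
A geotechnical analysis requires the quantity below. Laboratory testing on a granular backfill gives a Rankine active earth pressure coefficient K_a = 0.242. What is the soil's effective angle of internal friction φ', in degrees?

K_a = tan²(45° − φ/2) ⇒ 45° − φ/2 = arctan(√0.242) = 26.19°.
φ = 2(45° − 26.19°) = 37.61°.

37.6°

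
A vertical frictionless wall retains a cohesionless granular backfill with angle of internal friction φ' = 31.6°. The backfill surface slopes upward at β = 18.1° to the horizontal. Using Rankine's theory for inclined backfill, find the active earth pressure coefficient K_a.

K_a = cos β · (cos β − √(cos²β − cos²φ)) / (cos β + √(cos²β − cos²φ)).
cos β = 0.9505, cos φ = 0.8517, √(cos²β − cos²φ) = 0.4219.
K_a = 0.9505 × (0.9505 − 0.4219)/(0.9505 + 0.4219) = 0.3661.

0.366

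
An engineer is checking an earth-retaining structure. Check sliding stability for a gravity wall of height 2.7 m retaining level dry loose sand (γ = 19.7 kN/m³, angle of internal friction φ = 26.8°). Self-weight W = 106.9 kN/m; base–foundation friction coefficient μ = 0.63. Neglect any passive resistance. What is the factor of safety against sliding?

2.48

K_a = tan²(45° − 26.8°/2) = 0.3785.
P_a = ½K_aγH² = 0.5×0.3785×19.7×2.7² = 27.18 kN/m, acting at H/3 = 0.9000 m above the base.
FS_sliding = μW / P_a = 0.63×106.9 / 27.18 = 2.478.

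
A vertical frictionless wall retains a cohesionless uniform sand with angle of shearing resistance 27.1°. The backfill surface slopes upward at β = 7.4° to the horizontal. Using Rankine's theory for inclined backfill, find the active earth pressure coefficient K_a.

K_a = cos β · (cos β − √(cos²β − cos²φ)) / (cos β + √(cos²β − cos²φ)).
cos β = 0.9917, cos φ = 0.8902, √(cos²β − cos²φ) = 0.4370.
K_a = 0.9917 × (0.9917 − 0.4370)/(0.9917 + 0.4370) = 0.3850.

0.385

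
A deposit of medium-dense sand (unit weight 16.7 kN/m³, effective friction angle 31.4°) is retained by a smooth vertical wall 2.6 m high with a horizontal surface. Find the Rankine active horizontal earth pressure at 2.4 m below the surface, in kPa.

K_a = (1 − sin φ)/(1 + sin φ) = 0.3149.
σ_h = K_a γ z = 0.3149 × 16.7 × 2.4 = 12.62 kPa.

12.6 kPa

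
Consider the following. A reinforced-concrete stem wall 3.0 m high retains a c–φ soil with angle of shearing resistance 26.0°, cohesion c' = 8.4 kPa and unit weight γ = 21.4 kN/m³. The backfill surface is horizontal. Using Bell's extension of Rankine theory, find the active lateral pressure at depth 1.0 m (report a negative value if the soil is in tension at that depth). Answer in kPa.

K_a = (1 − sin φ)/(1 + sin φ) = 0.3905.
σ_a = K_a γ z − 2c√K_a = 0.3905×21.4×1.0 − 2×8.4×0.6249 = -2.142 kPa.

-2.14 kPa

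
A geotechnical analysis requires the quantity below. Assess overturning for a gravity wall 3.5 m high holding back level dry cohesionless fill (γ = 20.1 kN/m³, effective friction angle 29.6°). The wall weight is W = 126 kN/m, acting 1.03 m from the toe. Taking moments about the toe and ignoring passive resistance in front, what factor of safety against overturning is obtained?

K_a = tan²(45° − 29.6°/2) = 0.3387.
P_a = ½K_aγH² = 0.5×0.3387×20.1×3.5² = 41.70 kN/m, acting at H/3 = 1.167 m above the base.
Overturning moment M_o = P_a × H/3 = 41.70 × 1.167 = 48.65.
Resisting moment M_r = W × 1.03 = 126 × 1.03 = 129.8.
FS_overturning = M_r/M_o = 129.8/48.65 = 2.667.

2.67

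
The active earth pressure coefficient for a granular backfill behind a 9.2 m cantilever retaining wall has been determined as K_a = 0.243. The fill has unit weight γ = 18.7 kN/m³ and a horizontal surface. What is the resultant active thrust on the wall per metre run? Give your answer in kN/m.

192 kN/m

P = ½ K_a γ H² = 0.5 × 0.243 × 18.7 × 9.2² = 192.3 kN/m.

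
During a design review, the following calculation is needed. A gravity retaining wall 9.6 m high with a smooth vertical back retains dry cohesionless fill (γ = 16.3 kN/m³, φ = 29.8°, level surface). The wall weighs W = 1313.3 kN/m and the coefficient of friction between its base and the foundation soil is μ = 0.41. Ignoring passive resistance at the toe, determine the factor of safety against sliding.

2.13

K_a = tan²(45° − 29.8°/2) = 0.3360.
P_a = ½K_aγH² = 0.5×0.3360×16.3×9.6² = 252.4 kN/m, acting at H/3 = 3.200 m above the base.
FS_sliding = μW / P_a = 0.41×1313.3 / 252.4 = 2.133.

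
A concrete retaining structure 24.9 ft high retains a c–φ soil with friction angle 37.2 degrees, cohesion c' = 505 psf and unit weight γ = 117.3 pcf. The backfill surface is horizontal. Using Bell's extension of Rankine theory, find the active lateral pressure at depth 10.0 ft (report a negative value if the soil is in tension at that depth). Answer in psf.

K_a = (1 − sin φ)/(1 + sin φ) = 0.2464.
σ_a = K_a γ z − 2c√K_a = 0.2464×117.3×10.0 − 2×505×0.4964 = -212.3 psf.

-212 psf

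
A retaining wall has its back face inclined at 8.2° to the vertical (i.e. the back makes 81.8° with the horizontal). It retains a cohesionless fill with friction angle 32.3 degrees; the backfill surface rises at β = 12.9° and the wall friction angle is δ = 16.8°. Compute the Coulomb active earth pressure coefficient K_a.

0.402

K_a = sin²(α+φ) / [sin²α · sin(α−δ) · (1 + √{sin(φ+δ)sin(φ−β) / (sin(α−δ)sin(α+β))})²].
With α = 81.8°, φ = 32.3°, δ = 16.8°, β = 12.9°: K_a = 0.4024.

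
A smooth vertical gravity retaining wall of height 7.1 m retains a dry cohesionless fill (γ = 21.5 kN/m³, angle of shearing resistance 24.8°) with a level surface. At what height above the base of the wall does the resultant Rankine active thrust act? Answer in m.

K_a = 0.4090.
The pressure distribution is triangular, so the resultant acts at H/3 above the base = 7.1/3 = 2.367 m.

2.37 m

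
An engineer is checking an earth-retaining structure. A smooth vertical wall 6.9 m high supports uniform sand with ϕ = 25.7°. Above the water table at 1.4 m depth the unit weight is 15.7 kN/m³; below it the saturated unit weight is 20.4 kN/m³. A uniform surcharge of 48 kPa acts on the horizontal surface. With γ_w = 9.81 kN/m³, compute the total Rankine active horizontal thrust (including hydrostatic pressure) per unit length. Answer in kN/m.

K_a = tan²(45° − φ/2) = 0.3950.
γ' = 20.4 − 9.81 = 10.59 kN/m³. h₂ = H − d_w = 5.5 m.
σ'_h: at surface K_a·q = 18.96; at WT K_a(q+γd_w) = 27.64; at base K_a(q+γd_w+γ'h₂) = 50.65 kPa.
P₁ = ½(18.96+27.64)×1.4 = 32.62; P₂ = ½(27.64+50.65)×5.5 = 215.3; P_w = ½γ_w h₂² = 148.4.
Total = 32.62+215.3+148.4 = 396.3 kN/m.

396 kN/m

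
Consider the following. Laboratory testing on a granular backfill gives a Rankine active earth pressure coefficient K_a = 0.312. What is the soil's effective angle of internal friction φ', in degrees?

31.6°

K_a = tan²(45° − φ/2) ⇒ 45° − φ/2 = arctan(√0.312) = 29.19°.
φ = 2(45° − 29.19°) = 31.63°.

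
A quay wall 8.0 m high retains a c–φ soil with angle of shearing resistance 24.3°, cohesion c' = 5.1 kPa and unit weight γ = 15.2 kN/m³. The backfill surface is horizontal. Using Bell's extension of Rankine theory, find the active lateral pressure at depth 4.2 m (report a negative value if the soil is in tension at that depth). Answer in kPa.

K_a = (1 − sin φ)/(1 + sin φ) = 0.4169.
σ_a = K_a γ z − 2c√K_a = 0.4169×15.2×4.2 − 2×5.1×0.6457 = 20.03 kPa.

20.0 kPa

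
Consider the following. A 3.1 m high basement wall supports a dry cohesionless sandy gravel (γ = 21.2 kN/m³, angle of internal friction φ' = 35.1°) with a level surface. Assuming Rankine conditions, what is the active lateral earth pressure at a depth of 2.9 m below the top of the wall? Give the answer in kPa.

16.6 kPa

K_a = (1 − sin φ)/(1 + sin φ) = 0.2698.
σ_h = K_a γ z = 0.2698 × 21.2 × 2.9 = 16.59 kPa.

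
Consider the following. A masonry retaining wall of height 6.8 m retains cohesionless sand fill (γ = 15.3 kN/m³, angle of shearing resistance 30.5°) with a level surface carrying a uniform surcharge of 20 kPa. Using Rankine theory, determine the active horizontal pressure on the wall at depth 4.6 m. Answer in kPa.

29.5 kPa

K_a = (1 − sin φ)/(1 + sin φ) = 0.3267.
σ_v = γz + q = 15.3 × 4.6 + 20 = 90.38 kPa.
σ_h = K_a σ_v = 0.3267 × 90.38 = 29.52 kPa.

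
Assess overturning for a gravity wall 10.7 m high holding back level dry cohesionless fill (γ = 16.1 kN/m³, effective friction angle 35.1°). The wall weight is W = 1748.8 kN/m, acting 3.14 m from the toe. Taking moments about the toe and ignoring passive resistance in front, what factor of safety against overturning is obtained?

K_a = tan²(45° − 35.1°/2) = 0.2698.
P_a = ½K_aγH² = 0.5×0.2698×16.1×10.7² = 248.7 kN/m, acting at H/3 = 3.567 m above the base.
Overturning moment M_o = P_a × H/3 = 248.7 × 3.567 = 887.0.
Resisting moment M_r = W × 3.14 = 1748.8 × 3.14 = 5491.
FS_overturning = M_r/M_o = 5491/887.0 = 6.191.

6.19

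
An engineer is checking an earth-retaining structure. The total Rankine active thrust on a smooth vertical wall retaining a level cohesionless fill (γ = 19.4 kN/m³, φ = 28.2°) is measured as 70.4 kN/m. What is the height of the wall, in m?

K_a = 0.3582. P_a = ½ K_a γ H² ⇒ H = √(2P_a/(K_a γ)).
H = √(2×70.4/(0.3582×19.4)) = 4.501 m.

4.50 m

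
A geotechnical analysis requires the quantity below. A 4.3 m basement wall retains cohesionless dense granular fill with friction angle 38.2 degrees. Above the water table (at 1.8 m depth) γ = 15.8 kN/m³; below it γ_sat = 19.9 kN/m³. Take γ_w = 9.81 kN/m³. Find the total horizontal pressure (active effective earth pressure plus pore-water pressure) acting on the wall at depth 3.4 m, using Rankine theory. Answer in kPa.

26.2 kPa

K_a = (1 − sin φ)/(1 + sin φ) = 0.2358.
γ' = 19.9 − 9.81 = 10.09 kN/m³.
Effective vertical stress at 3.4 m: σ'_v = 15.8×1.8 + 10.09×1.60 = 44.58 kPa.
σ'_h = K_a σ'_v = 0.2358 × 44.58 = 10.51 kPa; u = γ_w × 1.60 = 15.70 kPa.
Total σ_h = 10.51 + 15.70 = 26.21 kPa.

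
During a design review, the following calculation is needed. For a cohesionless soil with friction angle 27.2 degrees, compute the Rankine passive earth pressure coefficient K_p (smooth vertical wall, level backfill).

K_p = (1 + sin φ)/(1 − sin φ) = tan²(45° + 27.2°/2) = 2.684.

2.68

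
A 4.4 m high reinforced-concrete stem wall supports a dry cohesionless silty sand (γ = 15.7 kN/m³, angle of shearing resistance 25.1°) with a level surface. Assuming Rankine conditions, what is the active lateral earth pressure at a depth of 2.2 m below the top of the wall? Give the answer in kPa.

K_a = (1 − sin φ)/(1 + sin φ) = 0.4043.
σ_h = K_a γ z = 0.4043 × 15.7 × 2.2 = 13.96 kPa.

14.0 kPa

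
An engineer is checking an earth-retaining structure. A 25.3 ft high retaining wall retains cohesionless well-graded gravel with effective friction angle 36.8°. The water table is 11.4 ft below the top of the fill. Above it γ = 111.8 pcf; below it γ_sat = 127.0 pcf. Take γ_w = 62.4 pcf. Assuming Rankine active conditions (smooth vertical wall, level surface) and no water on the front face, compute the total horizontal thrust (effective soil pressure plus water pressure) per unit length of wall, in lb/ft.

13900 lb/ft

K_a = tan²(45° − φ/2) = 0.2508.
γ' = 127.0 − 62.4 = 64.60 pcf. Depth below WT = 13.9 ft.
σ'_h at WT = K_a γ d_w = 319.6 psf; at base = 319.6 + K_a γ' × 13.9 = 544.8 psf.
P₁ (0–11.4 ft) = ½×319.6×11.4 = 1822. P₂ (11.4–25.3 ft) = ½(319.6+544.8)×13.9 = 6007.
P_w = ½ γ_w h₂² = 0.5×62.4×13.9² = 6028. Total = 1822+6007+6028 = 13860 lb/ft.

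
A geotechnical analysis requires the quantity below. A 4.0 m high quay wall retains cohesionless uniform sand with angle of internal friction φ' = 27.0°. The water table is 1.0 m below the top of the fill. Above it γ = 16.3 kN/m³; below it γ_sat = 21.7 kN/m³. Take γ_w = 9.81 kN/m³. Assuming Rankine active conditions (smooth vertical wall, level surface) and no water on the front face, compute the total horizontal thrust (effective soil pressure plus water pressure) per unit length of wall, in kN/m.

K_a = tan²(45° − φ/2) = 0.3755.
γ' = 21.7 − 9.81 = 11.89 kN/m³. Depth below WT = 3.0 m.
σ'_h at WT = K_a γ d_w = 6.121 kPa; at base = 6.121 + K_a γ' × 3.0 = 19.52 kPa.
P₁ (0–1.0 m) = ½×6.121×1.0 = 3.061. P₂ (1.0–4.0 m) = ½(6.121+19.52)×3.0 = 38.46.
P_w = ½ γ_w h₂² = 0.5×9.81×3.0² = 44.14. Total = 3.061+38.46+44.14 = 85.66 kN/m.

85.7 kN/m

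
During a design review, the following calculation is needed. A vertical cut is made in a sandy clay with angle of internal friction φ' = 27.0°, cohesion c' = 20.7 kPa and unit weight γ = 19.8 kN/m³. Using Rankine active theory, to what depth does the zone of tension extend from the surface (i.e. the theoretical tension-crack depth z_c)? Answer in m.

K_a = tan²(45° − 27.0°/2) = 0.3755; √K_a = 0.6128.
The active pressure is zero where K_a γ z = 2c√K_a, so z_c = 2c/(γ√K_a) = 2×20.7/(19.8×0.6128) = 3.412 m.

3.41 m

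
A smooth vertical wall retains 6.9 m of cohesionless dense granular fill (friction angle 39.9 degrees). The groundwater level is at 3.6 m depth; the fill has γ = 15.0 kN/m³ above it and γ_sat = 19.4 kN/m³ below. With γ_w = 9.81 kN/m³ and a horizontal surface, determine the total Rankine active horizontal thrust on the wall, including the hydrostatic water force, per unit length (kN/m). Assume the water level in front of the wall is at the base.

K_a = tan²(45° − φ/2) = 0.2184.
γ' = 19.4 − 9.81 = 9.590 kN/m³. Depth below WT = 3.3 m.
σ'_h at WT = K_a γ d_w = 11.80 kPa; at base = 11.80 + K_a γ' × 3.3 = 18.71 kPa.
P₁ (0–3.6 m) = ½×11.80×3.6 = 21.23. P₂ (3.6–6.9 m) = ½(11.80+18.71)×3.3 = 50.33.
P_w = ½ γ_w h₂² = 0.5×9.81×3.3² = 53.42. Total = 21.23+50.33+53.42 = 125.0 kN/m.

125 kN/m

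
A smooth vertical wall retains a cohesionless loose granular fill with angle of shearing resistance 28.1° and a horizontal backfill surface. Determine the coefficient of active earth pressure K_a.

0.360

K_a = tan²(45° − φ/2) = tan²(30.95°) = 0.3596.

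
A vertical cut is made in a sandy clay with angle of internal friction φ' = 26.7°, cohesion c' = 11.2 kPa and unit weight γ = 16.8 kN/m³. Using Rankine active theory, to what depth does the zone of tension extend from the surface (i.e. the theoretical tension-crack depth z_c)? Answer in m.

2.16 m

K_a = tan²(45° − 26.7°/2) = 0.3800; √K_a = 0.6164.
The active pressure is zero where K_a γ z = 2c√K_a, so z_c = 2c/(γ√K_a) = 2×11.2/(16.8×0.6164) = 2.163 m.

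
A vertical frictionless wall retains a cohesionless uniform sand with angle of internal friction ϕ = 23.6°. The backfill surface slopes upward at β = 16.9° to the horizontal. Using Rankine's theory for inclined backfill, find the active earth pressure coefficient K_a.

0.529

K_a = cos β · (cos β − √(cos²β − cos²φ)) / (cos β + √(cos²β − cos²φ)).
cos β = 0.9568, cos φ = 0.9164, √(cos²β − cos²φ) = 0.2753.
K_a = 0.9568 × (0.9568 − 0.2753)/(0.9568 + 0.2753) = 0.5293.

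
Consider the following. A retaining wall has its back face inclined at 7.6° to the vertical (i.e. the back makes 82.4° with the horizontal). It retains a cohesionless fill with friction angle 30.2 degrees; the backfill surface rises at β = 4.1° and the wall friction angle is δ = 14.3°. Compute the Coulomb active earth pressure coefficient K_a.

K_a = sin²(α+φ) / [sin²α · sin(α−δ) · (1 + √{sin(φ+δ)sin(φ−β) / (sin(α−δ)sin(α+β))})²].
With α = 82.4°, φ = 30.2°, δ = 14.3°, β = 4.1°: K_a = 0.3759.

0.376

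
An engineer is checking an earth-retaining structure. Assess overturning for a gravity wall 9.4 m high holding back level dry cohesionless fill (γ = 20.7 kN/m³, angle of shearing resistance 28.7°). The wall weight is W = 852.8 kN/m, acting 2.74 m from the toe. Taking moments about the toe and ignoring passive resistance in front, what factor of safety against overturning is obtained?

2.32

K_a = tan²(45° − 28.7°/2) = 0.3511.
P_a = ½K_aγH² = 0.5×0.3511×20.7×9.4² = 321.1 kN/m, acting at H/3 = 3.133 m above the base.
Overturning moment M_o = P_a × H/3 = 321.1 × 3.133 = 1006.
Resisting moment M_r = W × 2.74 = 852.8 × 2.74 = 2337.
FS_overturning = M_r/M_o = 2337/1006 = 2.322.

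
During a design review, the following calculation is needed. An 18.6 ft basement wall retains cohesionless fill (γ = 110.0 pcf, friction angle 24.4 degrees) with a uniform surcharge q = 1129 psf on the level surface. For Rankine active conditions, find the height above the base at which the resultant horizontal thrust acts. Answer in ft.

K_a = 0.4153.
Triangular part P₁ = ½K_aγH² = 7903 at H/3 = 6.200 ft; rectangular part P₂ = K_a q H = 8722 at H/2 = 9.300 ft.
ȳ = (P₁·6.200 + P₂·9.300)/(P₁+P₂) = 7.826 ft.

7.83 ft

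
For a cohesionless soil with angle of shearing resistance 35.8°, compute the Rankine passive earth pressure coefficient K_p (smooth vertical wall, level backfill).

3.82

K_p = (1 + sin φ)/(1 − sin φ) = tan²(45° + 35.8°/2) = 3.819.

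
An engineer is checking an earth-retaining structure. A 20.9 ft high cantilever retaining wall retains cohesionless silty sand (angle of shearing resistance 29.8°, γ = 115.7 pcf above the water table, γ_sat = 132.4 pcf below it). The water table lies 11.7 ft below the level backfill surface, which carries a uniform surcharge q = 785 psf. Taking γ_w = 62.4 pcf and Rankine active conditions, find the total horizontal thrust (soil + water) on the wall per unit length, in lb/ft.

16000 lb/ft

K_a = tan²(45° − φ/2) = 0.3360.
γ' = 132.4 − 62.4 = 70.00 pcf. h₂ = H − d_w = 9.2 ft.
σ'_h: at surface K_a·q = 263.8; at WT K_a(q+γd_w) = 718.7; at base K_a(q+γd_w+γ'h₂) = 935.1 psf.
P₁ = ½(263.8+718.7)×11.7 = 5747; P₂ = ½(718.7+935.1)×9.2 = 7607; P_w = ½γ_w h₂² = 2641.
Total = 5747+7607+2641 = 16000 lb/ft.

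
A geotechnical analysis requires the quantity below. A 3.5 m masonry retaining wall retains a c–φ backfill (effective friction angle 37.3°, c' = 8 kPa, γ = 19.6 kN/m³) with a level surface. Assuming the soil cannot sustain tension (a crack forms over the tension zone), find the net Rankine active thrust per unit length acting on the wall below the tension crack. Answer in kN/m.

K_a = 0.2453; √K_a = 0.4953.
Tension-crack depth z_c = 2c/(γ√K_a) = 2×8/(19.6×0.4953) = 1.648 m.
σ_a at base = K_a γ H − 2c√K_a = 0.2453×19.6×3.5 − 2×8×0.4953 = 8.905 kPa.
P_a = ½ × 8.905 × (H − z_c) = 0.5×8.905×1.852 = 8.246 kN/m.

8.25 kN/m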